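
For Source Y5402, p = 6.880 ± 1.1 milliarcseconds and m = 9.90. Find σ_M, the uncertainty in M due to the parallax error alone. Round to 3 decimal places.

σ_M = 0.347 mag

M = m − 5 log₁₀ d + 5 = m + 5 log₁₀ p + 5, so ∂M/∂p = 5/(p ln 10).
σ_M = (5/ln 10) · (σ_p/p) = 2.1715 × 1.1/6.880 = 2.1715 × 0.15988 = 0.34718.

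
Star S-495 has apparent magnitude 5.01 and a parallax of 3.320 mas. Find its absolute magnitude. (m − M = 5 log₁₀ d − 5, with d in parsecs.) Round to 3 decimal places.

d = 1/p = 1/0.003320″ = 301.2 pc.
m − M = 5 log₁₀(301.2) − 5 = 12.3943 − 5 = 7.3943.
M = m − (m − M) = 5.01 − 7.3943 = -2.384.

M = -2.384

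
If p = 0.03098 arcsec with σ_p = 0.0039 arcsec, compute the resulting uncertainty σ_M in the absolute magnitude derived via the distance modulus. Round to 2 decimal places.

σ_M = 0.27 mag

M = m − 5 log₁₀ d + 5 = m + 5 log₁₀ p + 5, so ∂M/∂p = 5/(p ln 10).
σ_M = (5/ln 10) · (σ_p/p) = 2.1715 × 0.0039/0.03098 = 2.1715 × 0.12589 = 0.27337.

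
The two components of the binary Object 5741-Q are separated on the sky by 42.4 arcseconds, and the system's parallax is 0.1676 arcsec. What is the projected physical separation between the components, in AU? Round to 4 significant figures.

d = 1/p = 1/0.1676″ = 5.9666 pc.
At distance d (pc), an angle of θ arcsec spans θ·d AU: s = 42.4 × 5.9666 = 252.98 AU.

253.0 AU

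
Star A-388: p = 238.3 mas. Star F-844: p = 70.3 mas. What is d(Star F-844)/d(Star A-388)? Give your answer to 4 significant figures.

Since d = 1/p, d_B/d_A = p_A/p_B.
= 238.3 / 70.3 = 3.3898.

3.390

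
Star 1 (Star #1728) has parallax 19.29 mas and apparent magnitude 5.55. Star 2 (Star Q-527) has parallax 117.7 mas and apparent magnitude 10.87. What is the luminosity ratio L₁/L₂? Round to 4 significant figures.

d₁ = 1/p₁ = 1/0.01929″ = 51.84 pc; d₂ = 1/p₂ = 1/0.1177″ = 8.4962 pc.
M₁ = m₁ − 5 log₁₀ d₁ + 5 = 5.55 − 8.5733 + 5 = 1.9767.
M₂ = 10.87 − 4.6461 + 5 = 11.2239.
L₁/L₂ = 10^(0.4(M₂ − M₁)) = 10^(0.4 × 9.2472) = 10^3.69888 = 4999.

L₁/L₂ = 4999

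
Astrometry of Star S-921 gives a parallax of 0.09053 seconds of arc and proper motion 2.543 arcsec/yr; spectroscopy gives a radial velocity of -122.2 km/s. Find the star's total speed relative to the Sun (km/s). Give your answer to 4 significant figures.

180.7 km/s

d = 1/p = 1/0.09053″ = 11.046 pc.
v_t = 4.740 μ d = 4.740 × 2.543 × 11.046 = 133.15 km/s.
v = √(v_r² + v_t²) = √((-122.2)² + 133.15²) = √32661.8 = 180.73 km/s.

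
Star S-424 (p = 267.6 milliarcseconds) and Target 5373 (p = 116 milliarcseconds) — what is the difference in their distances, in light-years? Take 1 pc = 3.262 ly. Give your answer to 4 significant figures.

15.93 ly

d_A = 1/0.2676″ = 3.7369 pc; d_B = 1/0.1160″ = 8.6207 pc.
|d_B − d_A| = |8.6207 − 3.7369| = 4.8838 pc = 4.8838 × 3.262 ly = 15.931 ly.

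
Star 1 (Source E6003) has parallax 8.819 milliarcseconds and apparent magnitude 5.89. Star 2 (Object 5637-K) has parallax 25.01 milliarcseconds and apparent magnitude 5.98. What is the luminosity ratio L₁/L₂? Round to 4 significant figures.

d₁ = 1/p₁ = 1/0.008819″ = 113.39 pc; d₂ = 1/p₂ = 1/0.02501″ = 39.984 pc.
M₁ = m₁ − 5 log₁₀ d₁ + 5 = 5.89 − 10.2729 + 5 = 0.6171.
M₂ = 5.98 − 8.0094 + 5 = 2.9706.
L₁/L₂ = 10^(0.4(M₂ − M₁)) = 10^(0.4 × 2.3535) = 10^0.94140 = 8.7378.

L₁/L₂ = 8.738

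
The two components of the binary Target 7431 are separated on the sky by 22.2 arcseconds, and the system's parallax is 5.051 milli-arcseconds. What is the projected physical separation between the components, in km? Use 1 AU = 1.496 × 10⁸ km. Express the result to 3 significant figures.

d = 1/p = 1/0.005051″ = 197.98 pc.
At distance d (pc), an angle of θ arcsec spans θ·d AU: s = 22.2 × 197.98 = 4395.2 AU.
= 4395.2 × 1.496 × 10⁸ km = 6.5752 × 10^11 km.

6.58 × 10^11 km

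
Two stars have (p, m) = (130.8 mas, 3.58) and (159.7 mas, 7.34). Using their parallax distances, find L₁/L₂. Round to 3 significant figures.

d₁ = 1/p₁ = 1/0.1308″ = 7.6453 pc; d₂ = 1/p₂ = 1/0.1597″ = 6.2617 pc.
M₁ = m₁ − 5 log₁₀ d₁ + 5 = 3.58 − 4.4170 + 5 = 4.1630.
M₂ = 7.34 − 3.9835 + 5 = 8.3565.
L₁/L₂ = 10^(0.4(M₂ − M₁)) = 10^(0.4 × 4.1935) = 10^1.67740 = 47.577.

L₁/L₂ = 47.6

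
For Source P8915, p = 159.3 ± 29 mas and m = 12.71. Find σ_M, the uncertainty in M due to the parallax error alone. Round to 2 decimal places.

M = m − 5 log₁₀ d + 5 = m + 5 log₁₀ p + 5, so ∂M/∂p = 5/(p ln 10).
σ_M = (5/ln 10) · (σ_p/p) = 2.1715 × 29/159.3 = 2.1715 × 0.18205 = 0.39532.

σ_M = 0.40 mag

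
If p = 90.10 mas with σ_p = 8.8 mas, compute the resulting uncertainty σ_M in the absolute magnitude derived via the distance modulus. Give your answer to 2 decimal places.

M = m − 5 log₁₀ d + 5 = m + 5 log₁₀ p + 5, so ∂M/∂p = 5/(p ln 10).
σ_M = (5/ln 10) · (σ_p/p) = 2.1715 × 8.8/90.10 = 2.1715 × 0.097669 = 0.21209.

σ_M = 0.21 mag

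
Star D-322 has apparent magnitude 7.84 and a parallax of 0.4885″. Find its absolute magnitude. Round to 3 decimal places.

d = 1/p = 1/0.4885″ = 2.0471 pc.
m − M = 5 log₁₀(2.0471) − 5 = 1.5557 − 5 = -3.4443.
M = m − (m − M) = 7.84 − (-3.4443) = 11.284.

M = 11.284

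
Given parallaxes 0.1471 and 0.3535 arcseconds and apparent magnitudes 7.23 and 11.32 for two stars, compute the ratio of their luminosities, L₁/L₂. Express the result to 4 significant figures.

L₁/L₂ = 249.8

d₁ = 1/p₁ = 1/0.1471″ = 6.7981 pc; d₂ = 1/p₂ = 1/0.3535″ = 2.8289 pc.
M₁ = m₁ − 5 log₁₀ d₁ + 5 = 7.23 − 4.1619 + 5 = 8.0681.
M₂ = 11.32 − 2.2581 + 5 = 14.0619.
L₁/L₂ = 10^(0.4(M₂ − M₁)) = 10^(0.4 × 5.9938) = 10^2.39752 = 249.76.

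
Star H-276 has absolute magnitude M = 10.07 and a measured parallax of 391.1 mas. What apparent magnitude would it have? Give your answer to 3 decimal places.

d = 1/p = 1/0.3911″ = 2.5569 pc.
m − M = 5 log₁₀ d − 5 = 5 log₁₀(2.5569) − 5 = 2.0386 − 5 = -2.9614.
m = M + (m − M) = 10.07 + (-2.9614) = 7.109.

m = 7.109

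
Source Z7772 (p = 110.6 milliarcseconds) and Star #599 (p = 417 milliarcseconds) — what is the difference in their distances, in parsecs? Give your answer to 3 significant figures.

6.64 pc

d_A = 1/0.1106″ = 9.0416 pc; d_B = 1/0.4170″ = 2.3981 pc.
|d_B − d_A| = |2.3981 − 9.0416| = 6.6435 pc.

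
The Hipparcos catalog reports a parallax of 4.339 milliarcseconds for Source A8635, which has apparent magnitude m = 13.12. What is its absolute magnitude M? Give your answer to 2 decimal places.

M = 6.31

d = 1/p = 1/0.004339″ = 230.47 pc.
m − M = 5 log₁₀(230.47) − 5 = 11.8131 − 5 = 6.8131.
M = m − (m − M) = 13.12 − 6.8131 = 6.31.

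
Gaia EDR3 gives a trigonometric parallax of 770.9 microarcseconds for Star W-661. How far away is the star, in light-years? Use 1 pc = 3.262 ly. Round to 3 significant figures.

4230 light years

p = 770.9 microarcseconds = 0.0007709 arcsec.
d = 1/p = 1/0.0007709 = 1297.2 pc.
In light-years: 1297.2 × 3.262 = 4231.5 ly.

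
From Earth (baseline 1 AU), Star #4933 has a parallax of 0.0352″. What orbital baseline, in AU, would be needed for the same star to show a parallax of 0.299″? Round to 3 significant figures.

8.49 AU

Parallax scales linearly with baseline: p ∝ B, so B = p_target / p_Earth × 1 AU.
B = 0.299 / 0.0352 = 8.4943 AU.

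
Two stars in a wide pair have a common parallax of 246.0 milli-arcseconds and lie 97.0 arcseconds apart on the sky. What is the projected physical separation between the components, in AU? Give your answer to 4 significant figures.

d = 1/p = 1/0.2460″ = 4.065 pc.
At distance d (pc), an angle of θ arcsec spans θ·d AU: s = 97.0 × 4.065 = 394.31 AU.

394.3 AU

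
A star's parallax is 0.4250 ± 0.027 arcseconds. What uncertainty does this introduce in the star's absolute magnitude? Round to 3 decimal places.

σ_M = 0.138 mag

M = m − 5 log₁₀ d + 5 = m + 5 log₁₀ p + 5, so ∂M/∂p = 5/(p ln 10).
σ_M = (5/ln 10) · (σ_p/p) = 2.1715 × 0.027/0.4250 = 2.1715 × 0.063529 = 0.13795.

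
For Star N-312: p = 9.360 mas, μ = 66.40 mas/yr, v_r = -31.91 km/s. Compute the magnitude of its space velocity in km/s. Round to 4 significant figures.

d = 1/p = 1/0.009360″ = 106.84 pc.
μ = 66.40 mas/yr = 0.06640 ″/yr.
v_t = 4.740 μ d = 4.740 × 0.06640 × 106.84 = 33.626 km/s.
v = √(v_r² + v_t²) = √((-31.91)² + 33.626²) = √2148.96 = 46.357 km/s.

46.36 km/s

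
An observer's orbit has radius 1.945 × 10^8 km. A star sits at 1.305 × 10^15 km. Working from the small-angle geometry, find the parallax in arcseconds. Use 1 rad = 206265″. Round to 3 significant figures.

0.0307 arcsec

θ ≈ B/d = (1.945 × 10^8) / (1.305 × 10^15) = 1.4904 × 10^-7 rad.
In arcseconds: 1.4904 × 10^-7 × 206265 = 0.030742″.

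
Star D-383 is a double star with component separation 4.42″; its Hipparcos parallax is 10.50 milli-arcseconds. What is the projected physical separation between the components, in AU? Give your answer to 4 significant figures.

d = 1/p = 1/0.01050″ = 95.238 pc.
At distance d (pc), an angle of θ arcsec spans θ·d AU: s = 4.42 × 95.238 = 420.95 AU.

421.0 AU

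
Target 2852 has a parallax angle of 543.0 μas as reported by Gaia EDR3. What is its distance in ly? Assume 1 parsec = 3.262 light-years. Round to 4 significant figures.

6007 ly

p = 543.0 μas = 0.0005430 arcsec.
d = 1/p = 1/0.0005430 = 1841.6 pc.
In light-years: 1841.6 × 3.262 = 6007.3 ly.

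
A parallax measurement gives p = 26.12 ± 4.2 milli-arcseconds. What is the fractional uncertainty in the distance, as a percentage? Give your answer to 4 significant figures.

16.08%

For d = 1/p, |σ_d/d| = |σ_p/p|.
σ_p/p = 4.2 / 26.12 = 0.1608 = 16.08%.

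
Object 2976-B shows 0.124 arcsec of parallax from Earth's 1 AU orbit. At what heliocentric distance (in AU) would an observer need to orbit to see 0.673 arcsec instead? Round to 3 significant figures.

Parallax scales linearly with baseline: p ∝ B, so B = p_target / p_Earth × 1 AU.
B = 0.673 / 0.124 = 5.4274 AU.

5.43 AU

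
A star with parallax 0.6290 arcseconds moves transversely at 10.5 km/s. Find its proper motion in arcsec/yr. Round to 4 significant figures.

d = 1/p = 1/0.6290″ = 1.5898 pc.
μ = v_t / (4.74 d) = 10.5 / (4.74 × 1.5898) = 10.5 / 7.5357 = 1.3934 ″/yr.

1.393 arcsec/yr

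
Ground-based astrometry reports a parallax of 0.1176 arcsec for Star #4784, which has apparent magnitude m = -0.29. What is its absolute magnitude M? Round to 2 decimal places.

d = 1/p = 1/0.1176″ = 8.5034 pc.
m − M = 5 log₁₀(8.5034) − 5 = 4.6480 − 5 = -0.3520.
M = m − (m − M) = -0.29 − (-0.3520) = 0.06.

M = 0.06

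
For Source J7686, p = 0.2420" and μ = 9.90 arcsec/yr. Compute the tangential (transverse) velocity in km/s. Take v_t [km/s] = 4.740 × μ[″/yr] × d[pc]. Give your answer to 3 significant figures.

d = 1/p = 1/0.2420″ = 4.1322 pc.
v_t = 4.74 × μ × d = 4.74 × 9.90 × 4.1322 = 193.91 km/s.

194 km/s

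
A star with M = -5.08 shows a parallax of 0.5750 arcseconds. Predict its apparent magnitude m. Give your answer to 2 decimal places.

m = -8.88

d = 1/p = 1/0.5750″ = 1.7391 pc.
m − M = 5 log₁₀ d − 5 = 5 log₁₀(1.7391) − 5 = 1.2016 − 5 = -3.7984.
m = M + (m − M) = -5.08 + (-3.7984) = -8.88.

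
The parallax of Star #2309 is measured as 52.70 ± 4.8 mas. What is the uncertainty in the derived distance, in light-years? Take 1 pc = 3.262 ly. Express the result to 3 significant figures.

d = 1/p, so σ_d = σ_p / p².
σ_d = 0.00480 / (0.05270)² = 0.00480 / 0.0027773 = 1.7283 pc = 1.7283 × 3.262 ly = 5.6377 ly.

5.64 ly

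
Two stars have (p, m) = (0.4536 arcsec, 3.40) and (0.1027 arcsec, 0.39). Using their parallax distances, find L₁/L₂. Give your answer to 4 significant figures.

L₁/L₂ = 0.003205

d₁ = 1/p₁ = 1/0.4536″ = 2.2046 pc; d₂ = 1/p₂ = 1/0.1027″ = 9.7371 pc.
M₁ = m₁ − 5 log₁₀ d₁ + 5 = 3.40 − 1.7166 + 5 = 6.6834.
M₂ = 0.39 − 4.9421 + 5 = 0.4479.
L₁/L₂ = 10^(0.4(M₂ − M₁)) = 10^(0.4 × (-6.2355)) = 10^(-2.49420) = 0.0032048.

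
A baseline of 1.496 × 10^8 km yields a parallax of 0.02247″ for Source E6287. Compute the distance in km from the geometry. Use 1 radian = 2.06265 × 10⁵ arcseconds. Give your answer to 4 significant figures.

θ = 0.02247″ = 0.02247/206265 = 1.0894 × 10^-7 rad.
d = B/θ = (1.496 × 10^8) / (1.0894 × 10^-7) = 1.3732 × 10^15 km.

1.373 × 10^15 km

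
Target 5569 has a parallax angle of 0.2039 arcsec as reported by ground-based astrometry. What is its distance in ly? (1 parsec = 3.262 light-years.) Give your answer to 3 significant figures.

16.0 ly

d = 1/p = 1/0.2039 = 4.9044 pc.
In light-years: 4.9044 × 3.262 = 15.998 ly.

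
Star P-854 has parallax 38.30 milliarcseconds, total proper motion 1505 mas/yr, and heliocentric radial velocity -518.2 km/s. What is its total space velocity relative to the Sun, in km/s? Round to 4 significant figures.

550.7 km/s

d = 1/p = 1/0.03830″ = 26.11 pc.
μ = 1505 mas/yr = 1.505 ″/yr.
v_t = 4.740 μ d = 4.740 × 1.505 × 26.11 = 186.26 km/s.
v = √(v_r² + v_t²) = √((-518.2)² + 186.26²) = √303224 = 550.66 km/s.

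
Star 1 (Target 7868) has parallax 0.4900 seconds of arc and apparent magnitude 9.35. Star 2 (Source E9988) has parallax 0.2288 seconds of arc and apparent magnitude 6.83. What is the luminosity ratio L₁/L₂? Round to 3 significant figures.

d₁ = 1/p₁ = 1/0.4900″ = 2.0408 pc; d₂ = 1/p₂ = 1/0.2288″ = 4.3706 pc.
M₁ = m₁ − 5 log₁₀ d₁ + 5 = 9.35 − 1.5490 + 5 = 12.8010.
M₂ = 6.83 − 3.2027 + 5 = 8.6273.
L₁/L₂ = 10^(0.4(M₂ − M₁)) = 10^(0.4 × (-4.1737)) = 10^(-1.66948) = 0.021405.

L₁/L₂ = 0.0214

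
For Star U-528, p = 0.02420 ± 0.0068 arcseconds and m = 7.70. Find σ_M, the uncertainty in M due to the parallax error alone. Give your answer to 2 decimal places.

M = m − 5 log₁₀ d + 5 = m + 5 log₁₀ p + 5, so ∂M/∂p = 5/(p ln 10).
σ_M = (5/ln 10) · (σ_p/p) = 2.1715 × 0.0068/0.02420 = 2.1715 × 0.28099 = 0.61017.

σ_M = 0.61 mag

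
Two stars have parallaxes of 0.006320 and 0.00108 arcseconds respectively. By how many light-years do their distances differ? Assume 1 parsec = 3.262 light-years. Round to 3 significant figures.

2500 ly

d_A = 1/0.006320″ = 158.23 pc; d_B = 1/0.001080″ = 925.93 pc.
|d_B − d_A| = |925.93 − 158.23| = 767.7 pc = 767.7 × 3.262 ly = 2504.2 ly.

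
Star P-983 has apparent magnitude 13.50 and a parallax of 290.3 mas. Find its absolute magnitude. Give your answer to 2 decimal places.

d = 1/p = 1/0.2903″ = 3.4447 pc.
m − M = 5 log₁₀(3.4447) − 5 = 2.6858 − 5 = -2.3142.
M = m − (m − M) = 13.50 − (-2.3142) = 15.81.

M = 15.81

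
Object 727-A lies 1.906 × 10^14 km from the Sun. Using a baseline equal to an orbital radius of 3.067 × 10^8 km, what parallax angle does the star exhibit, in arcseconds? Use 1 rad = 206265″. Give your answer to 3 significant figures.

0.332 arcsec

θ ≈ B/d = (3.067 × 10^8) / (1.906 × 10^14) = 1.6091 × 10^-6 rad.
In arcseconds: 1.6091 × 10^-6 × 206265 = 0.3319″.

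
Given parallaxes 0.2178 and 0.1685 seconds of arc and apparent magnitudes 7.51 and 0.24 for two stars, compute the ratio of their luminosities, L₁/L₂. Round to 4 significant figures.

L₁/L₂ = 0.0007397

d₁ = 1/p₁ = 1/0.2178″ = 4.5914 pc; d₂ = 1/p₂ = 1/0.1685″ = 5.9347 pc.
M₁ = m₁ − 5 log₁₀ d₁ + 5 = 7.51 − 3.3097 + 5 = 9.2003.
M₂ = 0.24 − 3.8670 + 5 = 1.3730.
L₁/L₂ = 10^(0.4(M₂ − M₁)) = 10^(0.4 × (-7.8273)) = 10^(-3.13092) = 0.00073974.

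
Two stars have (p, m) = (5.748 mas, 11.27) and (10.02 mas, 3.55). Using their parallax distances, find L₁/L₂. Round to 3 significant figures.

d₁ = 1/p₁ = 1/0.005748″ = 173.97 pc; d₂ = 1/p₂ = 1/0.01002″ = 99.8 pc.
M₁ = m₁ − 5 log₁₀ d₁ + 5 = 11.27 − 11.2024 + 5 = 5.0676.
M₂ = 3.55 − 9.9957 + 5 = -1.4457.
L₁/L₂ = 10^(0.4(M₂ − M₁)) = 10^(0.4 × (-6.5133)) = 10^(-2.60532) = 0.0024813.

L₁/L₂ = 0.00248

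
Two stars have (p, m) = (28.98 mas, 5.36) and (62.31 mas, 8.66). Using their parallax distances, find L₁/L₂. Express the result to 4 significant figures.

d₁ = 1/p₁ = 1/0.02898″ = 34.507 pc; d₂ = 1/p₂ = 1/0.06231″ = 16.049 pc.
M₁ = m₁ − 5 log₁₀ d₁ + 5 = 5.36 − 7.6895 + 5 = 2.6705.
M₂ = 8.66 − 6.0272 + 5 = 7.6328.
L₁/L₂ = 10^(0.4(M₂ − M₁)) = 10^(0.4 × 4.9623) = 10^1.98492 = 96.587.

L₁/L₂ = 96.59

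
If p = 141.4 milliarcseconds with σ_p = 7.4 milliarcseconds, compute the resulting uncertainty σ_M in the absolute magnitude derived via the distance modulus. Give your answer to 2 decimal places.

M = m − 5 log₁₀ d + 5 = m + 5 log₁₀ p + 5, so ∂M/∂p = 5/(p ln 10).
σ_M = (5/ln 10) · (σ_p/p) = 2.1715 × 7.4/141.4 = 2.1715 × 0.052334 = 0.11364.

σ_M = 0.11 mag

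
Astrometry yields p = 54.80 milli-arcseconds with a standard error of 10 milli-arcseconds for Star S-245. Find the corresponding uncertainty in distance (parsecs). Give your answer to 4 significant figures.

d = 1/p, so σ_d = σ_p / p².
σ_d = 0.0100 / (0.05480)² = 0.0100 / 0.003003 = 3.33 pc.

3.330 pc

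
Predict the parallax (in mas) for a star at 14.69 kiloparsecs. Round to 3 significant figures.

0.0681 mas

d = 14.69 kpc = 14690 pc.
p = 1/d = 1/14690 = 0.000068074 arcsec.
= 0.000068074 × 1000 = 0.068074 mas.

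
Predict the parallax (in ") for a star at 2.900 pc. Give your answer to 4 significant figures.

0.3448 "

p = 1/d = 1/2.9 = 0.34483 arcsec.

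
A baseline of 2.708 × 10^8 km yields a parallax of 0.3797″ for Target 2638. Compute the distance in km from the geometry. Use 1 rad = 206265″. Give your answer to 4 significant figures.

1.471 × 10^14 km

θ = 0.3797″ = 0.3797/206265 = 1.8408 × 10^-6 rad.
d = B/θ = (2.708 × 10^8) / (1.8408 × 10^-6) = 1.4711 × 10^14 km.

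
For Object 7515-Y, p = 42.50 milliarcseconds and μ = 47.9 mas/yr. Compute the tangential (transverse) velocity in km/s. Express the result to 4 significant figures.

d = 1/p = 1/0.04250″ = 23.529 pc.
μ = 47.9 mas/yr = 0.0479 ″/yr.
v_t = 4.74 × μ × d = 4.74 × 0.0479 × 23.529 = 5.3422 km/s.

5.342 km/s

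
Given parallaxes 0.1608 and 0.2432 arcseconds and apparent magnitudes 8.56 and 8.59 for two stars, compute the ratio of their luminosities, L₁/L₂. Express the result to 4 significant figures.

L₁/L₂ = 2.352

d₁ = 1/p₁ = 1/0.1608″ = 6.2189 pc; d₂ = 1/p₂ = 1/0.2432″ = 4.1118 pc.
M₁ = m₁ − 5 log₁₀ d₁ + 5 = 8.56 − 3.9686 + 5 = 9.5914.
M₂ = 8.59 − 3.0702 + 5 = 10.5198.
L₁/L₂ = 10^(0.4(M₂ − M₁)) = 10^(0.4 × 0.9284) = 10^0.37136 = 2.3516.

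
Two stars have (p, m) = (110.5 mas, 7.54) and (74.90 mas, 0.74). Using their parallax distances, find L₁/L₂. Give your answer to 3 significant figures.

L₁/L₂ = 0.000875

d₁ = 1/p₁ = 1/0.1105″ = 9.0498 pc; d₂ = 1/p₂ = 1/0.07490″ = 13.351 pc.
M₁ = m₁ − 5 log₁₀ d₁ + 5 = 7.54 − 4.7832 + 5 = 7.7568.
M₂ = 0.74 − 5.6276 + 5 = 0.1124.
L₁/L₂ = 10^(0.4(M₂ − M₁)) = 10^(0.4 × (-7.6444)) = 10^(-3.05776) = 0.00087547.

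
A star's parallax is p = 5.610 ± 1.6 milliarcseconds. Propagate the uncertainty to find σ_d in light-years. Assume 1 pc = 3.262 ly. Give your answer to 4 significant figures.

d = 1/p, so σ_d = σ_p / p².
σ_d = 0.00160 / (0.005610)² = 0.00160 / 0.000031472 = 50.839 pc = 50.839 × 3.262 ly = 165.84 ly.

165.8 ly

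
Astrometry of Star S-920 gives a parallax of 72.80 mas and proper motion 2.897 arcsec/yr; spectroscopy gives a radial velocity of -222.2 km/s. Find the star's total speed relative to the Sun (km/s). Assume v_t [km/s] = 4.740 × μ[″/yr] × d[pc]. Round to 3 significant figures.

291 km/s

d = 1/p = 1/0.07280″ = 13.736 pc.
v_t = 4.740 μ d = 4.740 × 2.897 × 13.736 = 188.62 km/s.
v = √(v_r² + v_t²) = √((-222.2)² + 188.62²) = √84950.3 = 291.46 km/s.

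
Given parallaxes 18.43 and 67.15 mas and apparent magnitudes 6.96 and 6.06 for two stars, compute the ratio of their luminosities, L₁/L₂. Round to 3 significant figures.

L₁/L₂ = 5.79

d₁ = 1/p₁ = 1/0.01843″ = 54.259 pc; d₂ = 1/p₂ = 1/0.06715″ = 14.892 pc.
M₁ = m₁ − 5 log₁₀ d₁ + 5 = 6.96 − 8.6724 + 5 = 3.2876.
M₂ = 6.06 − 5.8648 + 5 = 5.1952.
L₁/L₂ = 10^(0.4(M₂ − M₁)) = 10^(0.4 × 1.9076) = 10^0.76304 = 5.7948.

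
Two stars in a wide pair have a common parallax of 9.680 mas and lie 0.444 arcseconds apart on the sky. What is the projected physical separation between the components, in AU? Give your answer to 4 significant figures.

45.87 AU

d = 1/p = 1/0.009680″ = 103.31 pc.
At distance d (pc), an angle of θ arcsec spans θ·d AU: s = 0.444 × 103.31 = 45.87 AU.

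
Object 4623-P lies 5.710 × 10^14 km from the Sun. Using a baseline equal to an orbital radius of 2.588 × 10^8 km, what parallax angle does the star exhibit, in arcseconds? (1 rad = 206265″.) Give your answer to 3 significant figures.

θ ≈ B/d = (2.588 × 10^8) / (5.710 × 10^14) = 4.5324 × 10^-7 rad.
In arcseconds: 4.5324 × 10^-7 × 206265 = 0.093488″.

0.0935 arcsec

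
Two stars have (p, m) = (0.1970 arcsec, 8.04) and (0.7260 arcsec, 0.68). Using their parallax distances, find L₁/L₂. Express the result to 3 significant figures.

d₁ = 1/p₁ = 1/0.1970″ = 5.0761 pc; d₂ = 1/p₂ = 1/0.7260″ = 1.3774 pc.
M₁ = m₁ − 5 log₁₀ d₁ + 5 = 8.04 − 3.5277 + 5 = 9.5123.
M₂ = 0.68 − 0.6953 + 5 = 4.9847.
L₁/L₂ = 10^(0.4(M₂ − M₁)) = 10^(0.4 × (-4.5276)) = 10^(-1.81104) = 0.015451.

L₁/L₂ = 0.0155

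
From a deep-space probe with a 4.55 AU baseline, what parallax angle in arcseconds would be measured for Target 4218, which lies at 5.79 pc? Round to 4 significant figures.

p (arcsec) = B (AU) / d (pc).
p = 4.55 / 5.79 = 0.78584 arcsec.

0.7858 arcsec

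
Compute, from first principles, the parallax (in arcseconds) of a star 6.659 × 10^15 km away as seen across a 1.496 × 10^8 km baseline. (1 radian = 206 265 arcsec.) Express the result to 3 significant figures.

0.00463 arcsec

θ ≈ B/d = (1.496 × 10^8) / (6.659 × 10^15) = 2.2466 × 10^-8 rad.
In arcseconds: 2.2466 × 10^-8 × 206265 = 0.0046339″.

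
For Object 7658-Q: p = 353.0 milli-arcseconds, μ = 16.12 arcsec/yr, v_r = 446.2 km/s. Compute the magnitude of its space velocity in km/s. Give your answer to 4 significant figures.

d = 1/p = 1/0.3530″ = 2.8329 pc.
v_t = 4.740 μ d = 4.740 × 16.12 × 2.8329 = 216.46 km/s.
v = √(v_r² + v_t²) = √(446.2² + 216.46²) = √245949 = 495.93 km/s.

495.9 km/s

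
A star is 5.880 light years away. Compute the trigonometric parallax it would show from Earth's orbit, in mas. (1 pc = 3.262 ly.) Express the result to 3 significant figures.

555 mas

d = 5.880 ly ÷ 3.262 = 1.8026 pc.
p = 1/d = 1/1.8026 = 0.55475 arcsec.
= 0.55475 × 1000 = 554.75 mas.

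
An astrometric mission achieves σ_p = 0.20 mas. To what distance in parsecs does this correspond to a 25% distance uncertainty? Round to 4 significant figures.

σ_d/d = σ_p/p, so the condition is σ_p/p ≤ 0.25, i.e. p ≥ σ_p/0.25.
p_min = 0.20/0.25 = 0.8 mas = 0.0008 arcsec.
d_max = 1/p_min = 1/0.0008 = 1250 pc.

1250 pc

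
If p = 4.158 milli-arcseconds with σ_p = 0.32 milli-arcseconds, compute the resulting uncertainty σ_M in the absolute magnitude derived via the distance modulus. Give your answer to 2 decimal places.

M = m − 5 log₁₀ d + 5 = m + 5 log₁₀ p + 5, so ∂M/∂p = 5/(p ln 10).
σ_M = (5/ln 10) · (σ_p/p) = 2.1715 × 0.32/4.158 = 2.1715 × 0.07696 = 0.16712.

σ_M = 0.17 mag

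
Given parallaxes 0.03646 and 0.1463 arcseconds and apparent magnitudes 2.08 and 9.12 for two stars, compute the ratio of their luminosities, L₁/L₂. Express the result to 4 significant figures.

d₁ = 1/p₁ = 1/0.03646″ = 27.427 pc; d₂ = 1/p₂ = 1/0.1463″ = 6.8353 pc.
M₁ = m₁ − 5 log₁₀ d₁ + 5 = 2.08 − 7.1909 + 5 = -0.1109.
M₂ = 9.12 − 4.1738 + 5 = 9.9462.
L₁/L₂ = 10^(0.4(M₂ − M₁)) = 10^(0.4 × 10.0571) = 10^4.02284 = 10540.

L₁/L₂ = 10540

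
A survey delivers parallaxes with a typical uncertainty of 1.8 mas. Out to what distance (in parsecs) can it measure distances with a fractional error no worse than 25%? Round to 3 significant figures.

σ_d/d = σ_p/p, so the condition is σ_p/p ≤ 0.25, i.e. p ≥ σ_p/0.25.
p_min = 1.8/0.25 = 7.2 mas = 0.0072 arcsec.
d_max = 1/p_min = 1/0.0072 = 138.89 pc.

139 pc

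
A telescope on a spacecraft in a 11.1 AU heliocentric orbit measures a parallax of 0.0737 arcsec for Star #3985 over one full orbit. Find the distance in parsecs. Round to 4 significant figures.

150.6 pc

With baseline B (in AU) and parallax p (in arcsec), d = B/p parsecs.
d = 11.1 / 0.0737 = 150.61 pc.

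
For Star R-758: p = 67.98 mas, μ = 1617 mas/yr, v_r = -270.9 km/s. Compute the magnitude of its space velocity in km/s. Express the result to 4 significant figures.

d = 1/p = 1/0.06798″ = 14.71 pc.
μ = 1617 mas/yr = 1.617 ″/yr.
v_t = 4.740 μ d = 4.740 × 1.617 × 14.71 = 112.75 km/s.
v = √(v_r² + v_t²) = √((-270.9)² + 112.75²) = √86099.4 = 293.43 km/s.

293.4 km/s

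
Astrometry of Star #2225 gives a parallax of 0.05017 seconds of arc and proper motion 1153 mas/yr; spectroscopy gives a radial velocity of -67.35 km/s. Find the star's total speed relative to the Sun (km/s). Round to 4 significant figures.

d = 1/p = 1/0.05017″ = 19.932 pc.
μ = 1153 mas/yr = 1.153 ″/yr.
v_t = 4.740 μ d = 4.740 × 1.153 × 19.932 = 108.93 km/s.
v = √(v_r² + v_t²) = √((-67.35)² + 108.93²) = √16401.8 = 128.07 km/s.

128.1 km/s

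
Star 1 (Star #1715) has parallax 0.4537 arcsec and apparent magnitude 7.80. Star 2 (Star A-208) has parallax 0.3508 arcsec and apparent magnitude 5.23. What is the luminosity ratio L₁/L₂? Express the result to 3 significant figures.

L₁/L₂ = 0.0561

d₁ = 1/p₁ = 1/0.4537″ = 2.2041 pc; d₂ = 1/p₂ = 1/0.3508″ = 2.8506 pc.
M₁ = m₁ − 5 log₁₀ d₁ + 5 = 7.80 − 1.7162 + 5 = 11.0838.
M₂ = 5.23 − 2.2747 + 5 = 7.9553.
L₁/L₂ = 10^(0.4(M₂ − M₁)) = 10^(0.4 × (-3.1285)) = 10^(-1.25140) = 0.056053.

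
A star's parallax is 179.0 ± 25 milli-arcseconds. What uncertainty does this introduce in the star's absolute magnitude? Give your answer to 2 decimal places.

M = m − 5 log₁₀ d + 5 = m + 5 log₁₀ p + 5, so ∂M/∂p = 5/(p ln 10).
σ_M = (5/ln 10) · (σ_p/p) = 2.1715 × 25/179.0 = 2.1715 × 0.13966 = 0.30327.

σ_M = 0.30 mag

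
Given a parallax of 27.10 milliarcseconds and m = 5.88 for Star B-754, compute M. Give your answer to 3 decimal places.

M = 3.045

d = 1/p = 1/0.02710″ = 36.9 pc.
m − M = 5 log₁₀(36.9) − 5 = 7.8351 − 5 = 2.8351.
M = m − (m − M) = 5.88 − 2.8351 = 3.045.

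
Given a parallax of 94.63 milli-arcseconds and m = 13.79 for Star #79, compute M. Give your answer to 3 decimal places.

M = 13.670

d = 1/p = 1/0.09463″ = 10.567 pc.
m − M = 5 log₁₀(10.567) − 5 = 5.1198 − 5 = 0.1198.
M = m − (m − M) = 13.79 − 0.1198 = 13.670.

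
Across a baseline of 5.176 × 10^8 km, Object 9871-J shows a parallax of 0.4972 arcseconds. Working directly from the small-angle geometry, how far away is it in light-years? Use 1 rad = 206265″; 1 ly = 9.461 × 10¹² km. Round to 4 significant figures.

θ = 0.4972″ = 0.4972/206265 = 2.4105 × 10^-6 rad.
d = B/θ = (5.176 × 10^8) / (2.4105 × 10^-6) = 2.1473 × 10^14 km = (2.1473 × 10^14) / (9.461 × 10^12) ly = 22.696 ly.

22.70 ly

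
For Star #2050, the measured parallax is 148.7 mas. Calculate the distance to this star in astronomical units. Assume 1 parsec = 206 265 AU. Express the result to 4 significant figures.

p = 148.7 mas = 0.1487 arcsec.
d = 1/p = 1/0.1487 = 6.7249 pc.
In AU: 6.7249 × 206265 = 1.3871 × 10^6 AU.

1.387 × 10^6 AU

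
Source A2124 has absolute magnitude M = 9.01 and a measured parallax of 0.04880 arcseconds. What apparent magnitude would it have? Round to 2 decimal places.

m = 10.57

d = 1/p = 1/0.04880″ = 20.492 pc.
m − M = 5 log₁₀ d − 5 = 5 log₁₀(20.492) − 5 = 6.5579 − 5 = 1.5579.
m = M + (m − M) = 9.01 + 1.5579 = 10.57.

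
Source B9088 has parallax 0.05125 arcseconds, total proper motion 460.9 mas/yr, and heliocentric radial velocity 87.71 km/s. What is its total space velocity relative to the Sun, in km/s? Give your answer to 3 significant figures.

d = 1/p = 1/0.05125″ = 19.512 pc.
μ = 460.9 mas/yr = 0.4609 ″/yr.
v_t = 4.740 μ d = 4.740 × 0.4609 × 19.512 = 42.627 km/s.
v = √(v_r² + v_t²) = √(87.71² + 42.627²) = √9510.11 = 97.52 km/s.

97.5 km/s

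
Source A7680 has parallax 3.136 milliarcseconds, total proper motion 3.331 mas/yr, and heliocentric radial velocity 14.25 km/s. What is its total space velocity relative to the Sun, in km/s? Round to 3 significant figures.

15.1 km/s

d = 1/p = 1/0.003136″ = 318.88 pc.
μ = 3.331 mas/yr = 0.003331 ″/yr.
v_t = 4.740 μ d = 4.740 × 0.003331 × 318.88 = 5.0348 km/s.
v = √(v_r² + v_t²) = √(14.25² + 5.0348²) = √228.412 = 15.113 km/s.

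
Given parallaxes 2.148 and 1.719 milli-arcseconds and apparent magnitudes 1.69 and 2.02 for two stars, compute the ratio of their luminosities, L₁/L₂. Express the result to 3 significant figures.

d₁ = 1/p₁ = 1/0.002148″ = 465.55 pc; d₂ = 1/p₂ = 1/0.001719″ = 581.73 pc.
M₁ = m₁ − 5 log₁₀ d₁ + 5 = 1.69 − 13.3398 + 5 = -6.6498.
M₂ = 2.02 − 13.8236 + 5 = -6.8036.
L₁/L₂ = 10^(0.4(M₂ − M₁)) = 10^(0.4 × (-0.1538)) = 10^(-0.06152) = 0.86792.

L₁/L₂ = 0.868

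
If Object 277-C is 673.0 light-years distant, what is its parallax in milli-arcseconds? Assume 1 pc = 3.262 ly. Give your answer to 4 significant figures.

d = 673.0 ly ÷ 3.262 = 206.32 pc.
p = 1/d = 1/206.32 = 0.0048468 arcsec.
= 0.0048468 × 1000 = 4.8468 mas.

4.847 mas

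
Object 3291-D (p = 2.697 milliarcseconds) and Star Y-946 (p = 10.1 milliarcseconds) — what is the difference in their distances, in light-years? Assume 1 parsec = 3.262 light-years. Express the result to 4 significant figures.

d_A = 1/0.002697″ = 370.78 pc; d_B = 1/0.01010″ = 99.01 pc.
|d_B − d_A| = |99.01 − 370.78| = 271.77 pc = 271.77 × 3.262 ly = 886.51 ly.

886.5 ly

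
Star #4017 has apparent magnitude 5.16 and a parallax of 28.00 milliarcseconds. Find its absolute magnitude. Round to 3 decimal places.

d = 1/p = 1/0.02800″ = 35.714 pc.
m − M = 5 log₁₀(35.714) − 5 = 7.7642 − 5 = 2.7642.
M = m − (m − M) = 5.16 − 2.7642 = 2.396.

M = 2.396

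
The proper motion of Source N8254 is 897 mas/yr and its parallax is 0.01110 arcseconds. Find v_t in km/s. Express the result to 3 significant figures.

d = 1/p = 1/0.01110″ = 90.09 pc.
μ = 897 mas/yr = 0.897 ″/yr.
v_t = 4.74 × μ × d = 4.74 × 0.897 × 90.09 = 383.04 km/s.

383 km/s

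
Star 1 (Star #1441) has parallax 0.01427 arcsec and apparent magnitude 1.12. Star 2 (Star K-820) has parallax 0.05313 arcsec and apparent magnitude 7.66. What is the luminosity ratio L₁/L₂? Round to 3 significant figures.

L₁/L₂ = 5730

d₁ = 1/p₁ = 1/0.01427″ = 70.077 pc; d₂ = 1/p₂ = 1/0.05313″ = 18.822 pc.
M₁ = m₁ − 5 log₁₀ d₁ + 5 = 1.12 − 9.2279 + 5 = -3.1079.
M₂ = 7.66 − 6.3733 + 5 = 6.2867.
L₁/L₂ = 10^(0.4(M₂ − M₁)) = 10^(0.4 × 9.3946) = 10^3.75784 = 5725.9.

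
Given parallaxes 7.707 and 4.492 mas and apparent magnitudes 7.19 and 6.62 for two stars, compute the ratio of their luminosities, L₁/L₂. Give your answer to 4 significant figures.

L₁/L₂ = 0.2010

d₁ = 1/p₁ = 1/0.007707″ = 129.75 pc; d₂ = 1/p₂ = 1/0.004492″ = 222.62 pc.
M₁ = m₁ − 5 log₁₀ d₁ + 5 = 7.19 − 10.5655 + 5 = 1.6245.
M₂ = 6.62 − 11.7378 + 5 = -0.1178.
L₁/L₂ = 10^(0.4(M₂ − M₁)) = 10^(0.4 × (-1.7423)) = 10^(-0.69692) = 0.20095.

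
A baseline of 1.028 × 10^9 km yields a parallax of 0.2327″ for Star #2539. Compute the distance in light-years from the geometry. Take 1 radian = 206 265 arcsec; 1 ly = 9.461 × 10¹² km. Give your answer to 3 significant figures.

θ = 0.2327″ = 0.2327/206265 = 1.1282 × 10^-6 rad.
d = B/θ = (1.028 × 10^9) / (1.1282 × 10^-6) = 9.1119 × 10^14 km = (9.1119 × 10^14) / (9.461 × 10^12) ly = 96.31 ly.

96.3 ly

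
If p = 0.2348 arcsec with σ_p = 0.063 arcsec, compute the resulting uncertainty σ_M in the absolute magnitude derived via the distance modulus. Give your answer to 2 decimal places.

M = m − 5 log₁₀ d + 5 = m + 5 log₁₀ p + 5, so ∂M/∂p = 5/(p ln 10).
σ_M = (5/ln 10) · (σ_p/p) = 2.1715 × 0.063/0.2348 = 2.1715 × 0.26831 = 0.58264.

σ_M = 0.58 mag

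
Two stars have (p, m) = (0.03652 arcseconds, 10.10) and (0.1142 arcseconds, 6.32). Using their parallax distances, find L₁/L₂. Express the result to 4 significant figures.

L₁/L₂ = 0.3008

d₁ = 1/p₁ = 1/0.03652″ = 27.382 pc; d₂ = 1/p₂ = 1/0.1142″ = 8.7566 pc.
M₁ = m₁ − 5 log₁₀ d₁ + 5 = 10.10 − 7.1873 + 5 = 7.9127.
M₂ = 6.32 − 4.7117 + 5 = 6.6083.
L₁/L₂ = 10^(0.4(M₂ − M₁)) = 10^(0.4 × (-1.3044)) = 10^(-0.52176) = 0.30077.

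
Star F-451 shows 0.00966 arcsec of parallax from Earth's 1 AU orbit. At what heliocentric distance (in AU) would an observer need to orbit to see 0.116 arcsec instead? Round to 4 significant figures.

Parallax scales linearly with baseline: p ∝ B, so B = p_target / p_Earth × 1 AU.
B = 0.116 / 0.00966 = 12.008 AU.

12.01 AU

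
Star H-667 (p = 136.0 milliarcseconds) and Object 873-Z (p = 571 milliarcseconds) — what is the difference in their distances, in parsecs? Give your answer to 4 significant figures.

d_A = 1/0.1360″ = 7.3529 pc; d_B = 1/0.5710″ = 1.7513 pc.
|d_B − d_A| = |1.7513 − 7.3529| = 5.6016 pc.

5.602 pc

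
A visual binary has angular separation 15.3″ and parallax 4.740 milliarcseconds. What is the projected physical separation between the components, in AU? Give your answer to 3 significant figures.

3230 AU

d = 1/p = 1/0.004740″ = 210.97 pc.
At distance d (pc), an angle of θ arcsec spans θ·d AU: s = 15.3 × 210.97 = 3227.8 AU.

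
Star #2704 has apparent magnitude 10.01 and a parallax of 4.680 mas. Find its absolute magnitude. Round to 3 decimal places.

M = 3.361

d = 1/p = 1/0.004680″ = 213.68 pc.
m − M = 5 log₁₀(213.68) − 5 = 11.6488 − 5 = 6.6488.
M = m − (m − M) = 10.01 − 6.6488 = 3.361.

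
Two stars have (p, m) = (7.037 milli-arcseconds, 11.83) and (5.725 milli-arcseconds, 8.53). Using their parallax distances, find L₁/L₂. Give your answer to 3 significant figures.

d₁ = 1/p₁ = 1/0.007037″ = 142.11 pc; d₂ = 1/p₂ = 1/0.005725″ = 174.67 pc.
M₁ = m₁ − 5 log₁₀ d₁ + 5 = 11.83 − 10.7631 + 5 = 6.0669.
M₂ = 8.53 − 11.2111 + 5 = 2.3189.
L₁/L₂ = 10^(0.4(M₂ − M₁)) = 10^(0.4 × (-3.7480)) = 10^(-1.49920) = 0.031681.

L₁/L₂ = 0.0317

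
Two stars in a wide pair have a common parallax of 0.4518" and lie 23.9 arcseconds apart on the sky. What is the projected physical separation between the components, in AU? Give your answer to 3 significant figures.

d = 1/p = 1/0.4518″ = 2.2134 pc.
At distance d (pc), an angle of θ arcsec spans θ·d AU: s = 23.9 × 2.2134 = 52.9 AU.

52.9 AU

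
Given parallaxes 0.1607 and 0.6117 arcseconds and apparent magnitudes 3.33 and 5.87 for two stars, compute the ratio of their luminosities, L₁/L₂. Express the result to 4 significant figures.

d₁ = 1/p₁ = 1/0.1607″ = 6.2228 pc; d₂ = 1/p₂ = 1/0.6117″ = 1.6348 pc.
M₁ = m₁ − 5 log₁₀ d₁ + 5 = 3.33 − 3.9699 + 5 = 4.3601.
M₂ = 5.87 − 1.0673 + 5 = 9.8027.
L₁/L₂ = 10^(0.4(M₂ − M₁)) = 10^(0.4 × 5.4426) = 10^2.17704 = 150.33.

L₁/L₂ = 150.3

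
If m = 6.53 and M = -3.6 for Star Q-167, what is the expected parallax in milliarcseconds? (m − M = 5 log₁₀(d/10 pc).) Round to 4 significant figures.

m − M = 6.53 − (-3.6) = 10.13.
d = 10^((m−M)/5 + 1) = 10^3.026 = 1061.7 pc.
p = 1/d = 1/1061.7 = 0.00094189 arcsec = 0.94189 mas.

0.9419 mas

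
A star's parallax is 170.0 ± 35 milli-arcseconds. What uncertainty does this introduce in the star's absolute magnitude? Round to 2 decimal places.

M = m − 5 log₁₀ d + 5 = m + 5 log₁₀ p + 5, so ∂M/∂p = 5/(p ln 10).
σ_M = (5/ln 10) · (σ_p/p) = 2.1715 × 35/170.0 = 2.1715 × 0.20588 = 0.44707.

σ_M = 0.45 mag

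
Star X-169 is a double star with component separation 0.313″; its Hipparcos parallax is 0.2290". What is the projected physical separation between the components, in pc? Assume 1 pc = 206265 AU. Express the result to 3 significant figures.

6.63 × 10^-6 pc

d = 1/p = 1/0.2290″ = 4.3668 pc.
At distance d (pc), an angle of θ arcsec spans θ·d AU: s = 0.313 × 4.3668 = 1.3668 AU.
= 1.3668 / 206265 = 6.6264 × 10^-6 pc.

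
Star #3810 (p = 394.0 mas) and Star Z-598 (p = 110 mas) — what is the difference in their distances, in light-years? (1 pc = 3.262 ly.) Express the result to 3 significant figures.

21.4 ly

d_A = 1/0.3940″ = 2.5381 pc; d_B = 1/0.1100″ = 9.0909 pc.
|d_B − d_A| = |9.0909 − 2.5381| = 6.5528 pc = 6.5528 × 3.262 ly = 21.375 ly.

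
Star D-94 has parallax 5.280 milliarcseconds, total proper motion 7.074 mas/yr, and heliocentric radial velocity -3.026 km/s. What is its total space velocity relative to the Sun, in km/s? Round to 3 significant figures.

d = 1/p = 1/0.005280″ = 189.39 pc.
μ = 7.074 mas/yr = 0.007074 ″/yr.
v_t = 4.740 μ d = 4.740 × 0.007074 × 189.39 = 6.3504 km/s.
v = √(v_r² + v_t²) = √((-3.026)² + 6.3504²) = √49.4843 = 7.0345 km/s.

7.03 km/s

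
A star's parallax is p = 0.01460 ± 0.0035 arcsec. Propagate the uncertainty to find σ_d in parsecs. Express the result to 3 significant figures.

16.4 pc

d = 1/p, so σ_d = σ_p / p².
σ_d = 0.00350 / (0.01460)² = 0.00350 / 0.00021316 = 16.42 pc.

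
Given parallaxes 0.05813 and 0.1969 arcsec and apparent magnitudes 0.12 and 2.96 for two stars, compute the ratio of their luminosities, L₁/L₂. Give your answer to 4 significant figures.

d₁ = 1/p₁ = 1/0.05813″ = 17.203 pc; d₂ = 1/p₂ = 1/0.1969″ = 5.0787 pc.
M₁ = m₁ − 5 log₁₀ d₁ + 5 = 0.12 − 6.1780 + 5 = -1.0580.
M₂ = 2.96 − 3.5288 + 5 = 4.4312.
L₁/L₂ = 10^(0.4(M₂ − M₁)) = 10^(0.4 × 5.4892) = 10^2.19568 = 156.92.

L₁/L₂ = 156.9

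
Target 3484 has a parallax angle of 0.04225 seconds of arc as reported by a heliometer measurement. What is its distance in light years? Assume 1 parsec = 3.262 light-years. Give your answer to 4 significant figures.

77.21 light years

d = 1/p = 1/0.04225 = 23.669 pc.
In light-years: 23.669 × 3.262 = 77.208 ly.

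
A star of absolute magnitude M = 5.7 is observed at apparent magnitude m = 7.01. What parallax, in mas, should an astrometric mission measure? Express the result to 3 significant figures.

m − M = 7.01 − 5.7 = 1.31.
d = 10^((m−M)/5 + 1) = 10^1.262 = 18.281 pc.
p = 1/d = 1/18.281 = 0.054702 arcsec = 54.702 mas.

54.7 mas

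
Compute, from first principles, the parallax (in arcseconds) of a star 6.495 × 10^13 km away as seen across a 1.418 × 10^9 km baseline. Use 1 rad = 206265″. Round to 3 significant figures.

4.50 arcsec

θ ≈ B/d = (1.418 × 10^9) / (6.495 × 10^13) = 2.1832 × 10^-5 rad.
In arcseconds: 2.1832 × 10^-5 × 206265 = 4.5032″.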